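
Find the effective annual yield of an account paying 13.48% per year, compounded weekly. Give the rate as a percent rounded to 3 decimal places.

14.411%

One year is 52 periods at 0.00259231 each: (1 + 0.00259231)^52 ≈ 1.144108.
EAR = 1.144108 − 1 ≈ 14.41083%.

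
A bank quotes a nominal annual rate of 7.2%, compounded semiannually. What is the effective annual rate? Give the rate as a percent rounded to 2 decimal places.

EAR = (1 + 7.2%/2)^2 − 1 = (1 + 0.036)^2 − 1.
(1 + 0.036)^2 ≈ 1.073296, so EAR ≈ 7.32960%.

7.33%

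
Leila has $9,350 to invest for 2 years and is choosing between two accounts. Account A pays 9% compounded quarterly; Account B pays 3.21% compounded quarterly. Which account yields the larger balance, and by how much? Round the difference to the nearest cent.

A: (1 + 0.0225)^8 ≈ 1.1948311418, so 9,350 × 1.1948311418 ≈ 11,171.6712.
B: (1 + 0.008025)^8 ≈ 1.066032451, so 9,350 × 1.066032451 ≈ 9,967.4034.
Difference ≈ 1,204.2678 in favor of A.

Account A, by $1,204.27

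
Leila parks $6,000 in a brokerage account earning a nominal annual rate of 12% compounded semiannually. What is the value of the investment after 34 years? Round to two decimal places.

Periodic rate = 12%/2 = 0.06; periods = 2·34 = 68.
A = 6,000·(1 + 0.06)^68 ≈ 6,000·52.5773675498 ≈ 315,464.2053.

$315,464.21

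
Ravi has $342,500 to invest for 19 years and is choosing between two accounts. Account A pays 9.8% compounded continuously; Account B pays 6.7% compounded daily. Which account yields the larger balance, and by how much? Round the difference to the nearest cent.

Account A, by $981,421.13

Account A growth factor: e^(0.098·19) = e^1.862 ≈ 6.436597101015; balance ≈ 2,204,534.5071.
Account B growth factor: (1 + 0.067/365)^6935 ≈ 3.571133946072; balance ≈ 1,223,113.3765.
Account A is larger by 981,421.1306.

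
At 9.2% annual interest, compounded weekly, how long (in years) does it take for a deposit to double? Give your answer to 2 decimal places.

(1 + 0.00176923)^(52t) = 2.
52t = ln 2 / ln(1 + 0.00176923) ≈ 0.69315/0.00176767 ≈ 392.1253.
t ≈ 7.5409.

7.54 years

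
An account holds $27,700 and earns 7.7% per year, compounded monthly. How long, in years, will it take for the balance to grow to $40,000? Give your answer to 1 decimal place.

(1 + 0.00641667)^(12t) = 40,000/27,700 = 1.444.
12t·ln(1 + 0.00641667) = ln(1.444); 12t = 0.36745/0.00639617 ≈ 57.4480.
t ≈ 4.7873 years.

4.8 years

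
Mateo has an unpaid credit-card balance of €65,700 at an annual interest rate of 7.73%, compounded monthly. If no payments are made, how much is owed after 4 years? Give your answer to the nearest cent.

Periodic rate = 7.73%/12 = 0.00644167; periods = 12·4 = 48.
A = 65,700·(1 + 0.0773/12)^48 ≈ 65,700·1.3609845539 ≈ 89,416.6852.

€89,416.69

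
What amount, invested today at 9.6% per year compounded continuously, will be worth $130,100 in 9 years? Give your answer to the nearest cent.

P = A·e^(−rt) = 130,100·e^(−0.864).
e^(−0.864) ≈ 0.421472814776, so P ≈ 54,833.6132.

$54,833.61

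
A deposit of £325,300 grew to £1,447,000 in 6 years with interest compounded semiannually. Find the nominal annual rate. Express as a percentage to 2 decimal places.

The 12-period growth factor is 1,447,000/325,300 = 4.4482.
r/2 = 4.4482^(1/12) − 1 ≈ 0.13244, so r ≈ 2·0.13244 = 26.48809%.

26.49%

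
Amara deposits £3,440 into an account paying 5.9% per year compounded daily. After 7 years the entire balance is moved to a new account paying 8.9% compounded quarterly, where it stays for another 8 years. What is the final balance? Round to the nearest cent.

Phase 1: 3,440·(1 + 0.059/365)^2555 ≈ 5,198.8534.
Phase 2: 5,198.8534·(1 + 0.02225)^32 ≈ 10,513.2111.

£10,513.21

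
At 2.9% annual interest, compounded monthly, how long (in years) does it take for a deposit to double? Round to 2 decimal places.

23.93 years

(1 + 0.00241667)^(12t) = 2.
12t = ln 2 / ln(1 + 0.00241667) ≈ 0.69315/0.00241375 ≈ 287.1660.
t ≈ 23.9305.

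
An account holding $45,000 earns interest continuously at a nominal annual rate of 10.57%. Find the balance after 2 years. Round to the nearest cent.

A = P·e^(rt) = 45,000·e^(0.1057·2) = 45,000·e^0.2114.
e^0.2114 ≈ 1.2354064188, so A ≈ 55,593.2888.

$55,593.29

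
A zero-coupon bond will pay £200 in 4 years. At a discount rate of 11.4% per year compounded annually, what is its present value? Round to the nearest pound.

£130

Growth factor = (1 + 0.114)^4 ≈ 1.54007107.
P = 200/1.54007107 ≈ 129.8641.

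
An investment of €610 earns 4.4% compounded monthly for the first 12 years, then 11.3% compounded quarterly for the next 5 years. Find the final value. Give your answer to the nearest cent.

€1,803.82

Phase 1: 610·(1 + 0.044/12)^144 ≈ 1,033.2798.
Phase 2: 1,033.2798·(1 + 0.02825)^20 ≈ 1,803.8163.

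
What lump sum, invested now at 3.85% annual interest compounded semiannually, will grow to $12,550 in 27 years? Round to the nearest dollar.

Growth factor = (1 + 0.01925)^54 ≈ 2.8000055147.
P = 12,550/2.8000055147 ≈ 4,482.1340.

$4,482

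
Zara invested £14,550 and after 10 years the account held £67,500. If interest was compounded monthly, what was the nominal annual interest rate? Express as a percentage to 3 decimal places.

15.444%

The 120-period growth factor is 67,500/14,550 = 4.63918.
r/12 = 4.63918^(1/120) − 1 ≈ 0.0128699, so r ≈ 12·0.0128699 = 15.44390%.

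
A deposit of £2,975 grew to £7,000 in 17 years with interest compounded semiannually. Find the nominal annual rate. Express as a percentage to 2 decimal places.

The 34-period growth factor is 7,000/2,975 = 2.35294.
r/2 = 2.35294^(1/34) − 1 ≈ 0.025486, so r ≈ 2·0.025486 = 5.09720%.

5.10%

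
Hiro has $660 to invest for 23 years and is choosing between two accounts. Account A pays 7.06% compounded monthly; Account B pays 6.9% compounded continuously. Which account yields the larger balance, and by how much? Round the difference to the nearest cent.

Account A, by $105.07

A: (1 + 0.0706/12)^276 ≈ 5.048251646, so 660 × 5.048251646 ≈ 3,331.8461.
B: e^(0.069·23) = e^1.587 ≈ 4.889059726, so 660 × 4.889059726 ≈ 3,226.7794.
Difference ≈ 105.0667 in favor of A.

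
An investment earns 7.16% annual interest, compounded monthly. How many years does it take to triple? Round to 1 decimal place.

15.4 years

(1 + 0.00596667)^(12t) = 3.
12t = ln 3 / ln(1 + 0.00596667) ≈ 1.0986/0.00594894 ≈ 184.6737.
t ≈ 15.3895.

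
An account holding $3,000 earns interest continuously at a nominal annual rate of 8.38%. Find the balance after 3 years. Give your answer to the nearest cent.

A = P·e^(rt) = 3,000·e^(0.0838·3) = 3,000·e^0.2514.
e^0.2514 ≈ 1.285824311, so A ≈ 3,857.4729.

$3,857.47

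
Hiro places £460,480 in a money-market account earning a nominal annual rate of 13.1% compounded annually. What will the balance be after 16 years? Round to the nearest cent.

Growth factor = (1 + 0.131)^16 ≈ 7.168060773939.
A ≈ 460,480 × 7.168060773939 ≈ 3,300,748.6252.

£3,300,748.63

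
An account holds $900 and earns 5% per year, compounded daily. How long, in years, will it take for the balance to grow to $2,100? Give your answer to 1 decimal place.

(1 + 0.000136986)^(365t) = 2,100/900 = 2.3333.
365t·ln(1 + 0.000136986) = ln(2.3333); 365t = 0.8473/0.000136977 ≈ 6185.6980.
t ≈ 16.9471 years.

16.9 years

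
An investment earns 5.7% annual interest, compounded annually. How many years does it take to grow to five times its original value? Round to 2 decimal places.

29.03 years

(1 + 0.057)^t = 5.
t = ln 5 / ln(1 + 0.057) ≈ 1.6094/0.0554347 ≈ 29.0330.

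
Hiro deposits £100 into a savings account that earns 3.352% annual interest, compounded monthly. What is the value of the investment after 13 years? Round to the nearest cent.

£154.52

Growth factor = (1 + 0.03352/12)^156 ≈ 1.54519871.
A ≈ 100 × 1.54519871 ≈ 154.5199.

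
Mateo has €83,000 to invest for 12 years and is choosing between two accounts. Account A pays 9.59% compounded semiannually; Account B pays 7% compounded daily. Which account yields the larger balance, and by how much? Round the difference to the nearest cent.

A: (1 + 0.04795)^24 ≈ 3.07732587078, so 83,000 × 3.07732587078 ≈ 255,418.0473.
B: (1 + 0.07/365)^4380 ≈ 2.31618042954, so 83,000 × 2.31618042954 ≈ 192,242.9757.
Difference ≈ 63,175.0716 in favor of A.

Account A, by €63,175.07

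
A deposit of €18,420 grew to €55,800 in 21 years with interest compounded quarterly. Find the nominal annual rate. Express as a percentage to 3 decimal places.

5.313%

(1 + r/4)^84 = 55,800/18,420 = 3.02932.
1 + r/4 = 3.02932^(1/84) ≈ 1.013282, so r/4 ≈ 0.0132819.
r ≈ 4·0.0132819 = 5.31277%.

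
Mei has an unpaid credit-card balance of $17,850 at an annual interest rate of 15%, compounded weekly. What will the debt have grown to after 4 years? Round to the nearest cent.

Growth factor = (1 + 0.15/52)^208 ≈ 1.8205456721.
A ≈ 17,850 × 1.8205456721 ≈ 32,496.7402.

$32,496.74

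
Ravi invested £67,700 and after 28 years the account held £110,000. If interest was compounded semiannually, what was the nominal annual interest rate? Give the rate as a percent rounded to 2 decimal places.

1.74%

The 56-period growth factor is 110,000/67,700 = 1.62482.
r/2 = 1.62482^(1/56) − 1 ≈ 0.00870543, so r ≈ 2·0.00870543 = 1.74109%.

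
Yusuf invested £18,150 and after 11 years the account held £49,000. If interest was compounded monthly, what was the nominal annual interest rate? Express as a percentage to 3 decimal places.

The 132-period growth factor is 49,000/18,150 = 2.69972.
r/12 = 2.69972^(1/132) − 1 ≈ 0.00755224, so r ≈ 12·0.00755224 = 9.06268%.

9.063%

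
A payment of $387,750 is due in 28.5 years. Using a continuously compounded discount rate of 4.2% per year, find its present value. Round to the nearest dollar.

$117,139

P = A·e^(−rt) = 387,750·e^(−1.197).
e^(−1.197) ≈ 0.302099151278, so P ≈ 117,138.9459.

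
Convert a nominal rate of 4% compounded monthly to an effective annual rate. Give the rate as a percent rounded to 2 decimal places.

4.07%

EAR = (1 + 4%/12)^12 − 1 = (1 + 0.00333333)^12 − 1.
(1 + 0.00333333)^12 ≈ 1.040742, so EAR ≈ 4.07415%.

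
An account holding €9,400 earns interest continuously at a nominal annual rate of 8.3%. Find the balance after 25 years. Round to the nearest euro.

€74,867

A = P·e^(rt) = 9,400·e^(0.083·25) = 9,400·e^2.075.
e^2.075 ≈ 7.964546459, so A ≈ 74,866.7367.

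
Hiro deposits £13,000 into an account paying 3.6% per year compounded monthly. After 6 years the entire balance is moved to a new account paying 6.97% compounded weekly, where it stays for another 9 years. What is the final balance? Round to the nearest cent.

After 6 years at 3.6%: 13,000 × 1.2407011291 ≈ 16,129.1147.
Then 9 years at 6.97%: 16,129.1147 × 1.8717614955 ≈ 30,189.8558.

£30,189.86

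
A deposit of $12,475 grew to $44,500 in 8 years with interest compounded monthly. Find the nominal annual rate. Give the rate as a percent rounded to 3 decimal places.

The 96-period growth factor is 44,500/12,475 = 3.56713.
r/12 = 3.56713^(1/96) − 1 ≈ 0.0133357, so r ≈ 12·0.0133357 = 16.00280%.

16.003%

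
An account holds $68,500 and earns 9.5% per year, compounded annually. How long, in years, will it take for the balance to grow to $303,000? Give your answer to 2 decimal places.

We need (1 + 0.095)^t = 4.4234, so t = ln 4.4234 / ln 1.095 ≈ 16.3838.

16.38 years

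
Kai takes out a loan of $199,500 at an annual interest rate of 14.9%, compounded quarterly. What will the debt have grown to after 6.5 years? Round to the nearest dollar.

Growth factor = (1 + 0.03725)^26 ≈ 2.58803133922.
A ≈ 199,500 × 2.58803133922 ≈ 516,312.2522.

$516,312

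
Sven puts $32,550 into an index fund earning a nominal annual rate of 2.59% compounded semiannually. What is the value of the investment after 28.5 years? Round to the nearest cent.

$67,774.68

Growth factor = (1 + 0.01295)^57 ≈ 2.082171512.
A ≈ 32,550 × 2.082171512 ≈ 67,774.6827.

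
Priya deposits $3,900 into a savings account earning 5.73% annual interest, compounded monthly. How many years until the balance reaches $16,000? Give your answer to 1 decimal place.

24.7 years

We need (1 + 0.004775)^(12t) = 4.1026, so 12t = ln 4.1026 / ln 1.004775 ≈ 296.3308.
t ≈ 296.3308/12 = 24.6942 years.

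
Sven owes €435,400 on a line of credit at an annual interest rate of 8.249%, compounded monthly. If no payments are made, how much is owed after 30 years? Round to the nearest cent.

€5,128,139.38

Periodic rate = 8.249%/12 = 0.00687417; periods = 12·30 = 360.
A = 435,400·(1 + 0.08249/12)^360 ≈ 435,400·11.77799582409 ≈ 5,128,139.3818.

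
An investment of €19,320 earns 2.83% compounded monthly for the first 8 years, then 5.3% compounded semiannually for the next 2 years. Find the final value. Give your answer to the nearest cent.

After 8 years at 2.83%: 19,320 × 1.2537429732 ≈ 24,222.3142.
Then 2 years at 5.3%: 24,222.3142 × 1.1102884317 ≈ 26,893.7553.

€26,893.76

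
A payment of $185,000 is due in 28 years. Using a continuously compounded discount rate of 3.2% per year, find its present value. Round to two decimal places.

$75,516.85

P = A·e^(−rt) = 185,000·e^(−0.896).
e^(−0.896) ≈ 0.408199195278, so P ≈ 75,516.8511.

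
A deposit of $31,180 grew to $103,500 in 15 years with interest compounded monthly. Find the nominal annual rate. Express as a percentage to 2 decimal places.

8.03%

The 180-period growth factor is 103,500/31,180 = 3.31944.
r/12 = 3.31944^(1/180) − 1 ≈ 0.00668779, so r ≈ 12·0.00668779 = 8.02535%.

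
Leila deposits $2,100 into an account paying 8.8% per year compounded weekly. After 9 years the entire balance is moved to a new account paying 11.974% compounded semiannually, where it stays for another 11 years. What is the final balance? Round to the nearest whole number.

$16,651

Phase 1: 2,100·(1 + 0.088/52)^468 ≈ 4,633.2935.
Phase 2: 4,633.2935·(1 + 0.05987)^22 ≈ 16,651.2560.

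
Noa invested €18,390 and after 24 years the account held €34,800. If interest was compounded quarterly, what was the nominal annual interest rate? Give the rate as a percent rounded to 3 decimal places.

The 96-period growth factor is 34,800/18,390 = 1.89233.
r/4 = 1.89233^(1/96) − 1 ≈ 0.00666598, so r ≈ 4·0.00666598 = 2.66639%.

2.666%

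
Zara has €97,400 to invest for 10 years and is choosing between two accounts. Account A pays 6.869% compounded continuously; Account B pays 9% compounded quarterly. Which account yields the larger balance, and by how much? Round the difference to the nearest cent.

Account A growth factor: e^(0.06869·10) = e^0.6869 ≈ 1.987544585; balance ≈ 193,586.8426.
Account B growth factor: (1 + 0.0225)^40 ≈ 2.43518896542; balance ≈ 237,187.4052.
Account B is larger by 43,600.5627.

Account B, by €43,600.56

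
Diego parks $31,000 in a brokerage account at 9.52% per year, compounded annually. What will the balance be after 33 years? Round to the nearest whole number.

Annual rate = 9.52% = 0.0952; years = 33.
A = 31,000·(1 + 0.0952)^33 ≈ 31,000·20.1040409016 ≈ 623,225.2679.

$623,225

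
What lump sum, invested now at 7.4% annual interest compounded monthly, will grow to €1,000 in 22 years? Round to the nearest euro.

€197

Growth factor = (1 + 0.074/12)^264 ≈ 5.06827678.
P = 1,000/5.06827678 ≈ 197.3057.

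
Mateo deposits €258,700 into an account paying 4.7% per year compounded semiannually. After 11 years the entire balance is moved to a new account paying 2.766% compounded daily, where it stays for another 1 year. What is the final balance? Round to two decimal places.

After 11 years at 4.7%: 258,700 × 1.66698861585 ≈ 431,249.9549.
Then 1 years at 2.766%: 431,249.9549 × 1.02804501194 ≈ 443,344.3651.

€443,344.37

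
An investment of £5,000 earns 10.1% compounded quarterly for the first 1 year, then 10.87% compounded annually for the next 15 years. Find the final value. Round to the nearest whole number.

Phase 1: 5,000·(1 + 0.02525)^4 ≈ 5,524.4509.
Phase 2: 5,524.4509·(1 + 0.1087)^15 ≈ 25,971.6672.

£25,972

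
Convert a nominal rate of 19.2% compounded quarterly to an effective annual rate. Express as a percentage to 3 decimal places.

20.627%

One year is 4 periods at 0.048 each: (1 + 0.048)^4 ≈ 1.206272.
EAR = 1.206272 − 1 ≈ 20.62717%.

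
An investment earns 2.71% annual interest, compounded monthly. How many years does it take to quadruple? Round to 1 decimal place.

(1 + 0.00225833)^(12t) = 4.
12t = ln 4 / ln(1 + 0.00225833) ≈ 1.3863/0.00225579 ≈ 614.5502.
t ≈ 51.2125.

51.2 years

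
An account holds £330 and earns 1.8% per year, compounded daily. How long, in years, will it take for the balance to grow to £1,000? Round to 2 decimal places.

61.59 years

We need (1 + 0.0000493151)^(365t) = 3.0303, so 365t = ln 3.0303 / ln 1.000049 ≈ 22481.7687.
t ≈ 22481.7687/365 = 61.5939 years.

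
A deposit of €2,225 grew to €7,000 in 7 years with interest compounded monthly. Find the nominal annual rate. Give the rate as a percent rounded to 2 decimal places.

16.49%

The 84-period growth factor is 7,000/2,225 = 3.14607.
r/12 = 3.14607^(1/84) − 1 ≈ 0.0137382, so r ≈ 12·0.0137382 = 16.48583%.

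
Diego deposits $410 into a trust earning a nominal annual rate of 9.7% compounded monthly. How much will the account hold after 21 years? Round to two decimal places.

$3,118.07

Periodic rate = 9.7%/12 = 0.00808333; periods = 12·21 = 252.
A = 410·(1 + 0.097/12)^252 ≈ 410·7.605040292 ≈ 3,118.0665.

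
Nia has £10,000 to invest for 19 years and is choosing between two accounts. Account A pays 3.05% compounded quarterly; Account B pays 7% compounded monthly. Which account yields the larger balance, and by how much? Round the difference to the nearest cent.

Account A growth factor: (1 + 0.007625)^76 ≈ 1.7812258788; balance ≈ 17,812.2588.
Account B growth factor: (1 + 0.07/12)^228 ≈ 3.7664610734; balance ≈ 37,664.6107.
Account B is larger by 19,852.3519.

Account B, by £19,852.35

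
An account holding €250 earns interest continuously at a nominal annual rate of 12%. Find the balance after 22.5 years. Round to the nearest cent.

A = P·e^(rt) = 250·e^(0.12·22.5) = 250·e^2.7.
e^2.7 ≈ 14.87973172, so A ≈ 3,719.9329.

€3,719.93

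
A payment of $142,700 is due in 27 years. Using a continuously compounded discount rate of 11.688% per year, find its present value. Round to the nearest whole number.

$6,080

P = A·e^(−rt) = 142,700·e^(−3.15576).
e^(−3.15576) ≈ 0.0426060081187, so P ≈ 6,079.8774.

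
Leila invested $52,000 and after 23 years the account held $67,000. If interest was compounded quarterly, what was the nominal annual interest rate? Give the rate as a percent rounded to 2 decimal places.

1.10%

The 92-period growth factor is 67,000/52,000 = 1.28846.
r/4 = 1.28846^(1/92) − 1 ≈ 0.00275868, so r ≈ 4·0.00275868 = 1.10347%.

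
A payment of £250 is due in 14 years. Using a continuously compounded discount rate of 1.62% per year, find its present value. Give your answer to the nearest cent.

P = A·e^(−rt) = 250·e^(−0.2268).
e^(−0.2268) ≈ 0.797080182, so P ≈ 199.2700.

£199.27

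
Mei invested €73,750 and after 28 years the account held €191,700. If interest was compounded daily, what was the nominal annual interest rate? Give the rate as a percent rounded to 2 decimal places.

3.41%

(1 + r/365)^10220 = 191,700/73,750 = 2.59932.
1 + r/365 = 2.59932^(1/10220) ≈ 1.000093, so r/365 ≈ 0.0000934731.
r ≈ 365·0.0000934731 = 3.41177%.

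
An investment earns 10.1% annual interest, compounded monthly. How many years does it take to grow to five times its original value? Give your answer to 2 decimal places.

(1 + 0.00841667)^(12t) = 5.
12t = ln 5 / ln(1 + 0.00841667) ≈ 1.6094/0.00838144 ≈ 192.0239.
t ≈ 16.0020.

16.00 years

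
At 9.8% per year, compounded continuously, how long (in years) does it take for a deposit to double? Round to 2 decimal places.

e^(0.098t) = 2, so 0.098t = ln 2 ≈ 0.69315.
t ≈ 0.69315/0.098 ≈ 7.0729.

7.07 years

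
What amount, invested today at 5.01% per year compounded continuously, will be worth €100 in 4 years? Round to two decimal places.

P = A·e^(−rt) = 100·e^(−0.2004).
e^(−0.2004) ≈ 0.81840333, so P ≈ 81.8403.

€81.84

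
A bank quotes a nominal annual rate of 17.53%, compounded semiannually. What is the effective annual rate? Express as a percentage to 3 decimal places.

18.298%

EAR = (1 + 17.53%/2)^2 − 1 = (1 + 0.08765)^2 − 1.
(1 + 0.08765)^2 ≈ 1.182983, so EAR ≈ 18.29825%.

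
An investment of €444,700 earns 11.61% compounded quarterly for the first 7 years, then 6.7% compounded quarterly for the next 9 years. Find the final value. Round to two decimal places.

Phase 1: 444,700·(1 + 0.029025)^28 ≈ 990,816.1062.
Phase 2: 990,816.1062·(1 + 0.01675)^36 ≈ 1,801,787.5280.

€1,801,787.53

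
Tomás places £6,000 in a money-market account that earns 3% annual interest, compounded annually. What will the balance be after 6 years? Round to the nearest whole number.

£7,164

Growth factor = (1 + 0.03)^6 ≈ 1.194052297.
A ≈ 6,000 × 1.194052297 ≈ 7,164.3138.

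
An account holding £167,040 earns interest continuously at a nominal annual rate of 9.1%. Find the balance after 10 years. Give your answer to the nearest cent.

£414,981.24

A = P·e^(rt) = 167,040·e^(0.091·10) = 167,040·e^0.91.
e^0.91 ≈ 2.48432253338, so A ≈ 414,981.2360.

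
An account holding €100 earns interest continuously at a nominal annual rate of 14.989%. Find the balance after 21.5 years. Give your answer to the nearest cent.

A = P·e^(rt) = 100·e^(0.14989·21.5) = 100·e^3.222635.
e^3.222635 ≈ 25.09415624, so A ≈ 2,509.4156.

€2,509.42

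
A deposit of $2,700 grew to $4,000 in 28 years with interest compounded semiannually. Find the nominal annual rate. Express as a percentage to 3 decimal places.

(1 + r/2)^56 = 4,000/2,700 = 1.48148.
1 + r/2 = 1.48148^(1/56) ≈ 1.007043, so r/2 ≈ 0.00704331.
r ≈ 2·0.00704331 = 1.40866%.

1.409%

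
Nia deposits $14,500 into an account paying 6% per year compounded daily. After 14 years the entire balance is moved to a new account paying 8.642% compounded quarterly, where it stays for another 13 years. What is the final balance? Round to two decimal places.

$102,061.49

Phase 1: 14,500·(1 + 0.06/365)^5110 ≈ 33,585.0026.
Phase 2: 33,585.0026·(1 + 0.021605)^52 ≈ 102,061.4881.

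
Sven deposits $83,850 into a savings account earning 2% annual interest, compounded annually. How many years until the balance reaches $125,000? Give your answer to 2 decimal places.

20.16 years

(1 + 0.02)^t = 125,000/83,850 = 1.4908.
t·ln(1 + 0.02) = ln(1.4908); t = 0.39928/0.0198026 ≈ 20.1632.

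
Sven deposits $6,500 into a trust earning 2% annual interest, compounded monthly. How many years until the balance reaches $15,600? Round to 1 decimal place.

43.8 years

We need (1 + 0.00166667)^(12t) = 2.4, so 12t = ln 2.4 / ln 1.001667 ≈ 525.7189.
t ≈ 525.7189/12 = 43.8099 years.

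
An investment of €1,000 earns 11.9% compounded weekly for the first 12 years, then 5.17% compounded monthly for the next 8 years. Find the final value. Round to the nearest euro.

After 12 years at 11.9%: 1,000 × 4.163551879 ≈ 4,163.5519.
Then 8 years at 5.17%: 4,163.5519 × 1.510909198 ≈ 6,290.7488.

€6,291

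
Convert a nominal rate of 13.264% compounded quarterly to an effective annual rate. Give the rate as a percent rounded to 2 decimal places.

EAR = (1 + 13.264%/4)^4 − 1 = (1 + 0.03316)^4 − 1.
(1 + 0.03316)^4 ≈ 1.139385, so EAR ≈ 13.93846%.

13.94%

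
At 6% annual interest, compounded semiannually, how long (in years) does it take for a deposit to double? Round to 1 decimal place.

11.7 years

(1 + 0.03)^(2t) = 2.
2t = ln 2 / ln(1 + 0.03) ≈ 0.69315/0.0295588 ≈ 23.4498.
t ≈ 11.7249.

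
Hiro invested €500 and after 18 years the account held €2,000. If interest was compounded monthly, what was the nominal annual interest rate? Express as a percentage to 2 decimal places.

7.73%

(1 + r/12)^216 = 2,000/500 = 4.
1 + r/12 = 4^(1/216) ≈ 1.006439, so r/12 ≈ 0.00643867.
r ≈ 12·0.00643867 = 7.72640%.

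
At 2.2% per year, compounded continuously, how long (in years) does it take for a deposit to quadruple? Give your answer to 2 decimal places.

63.01 years

e^(0.022t) = 4, so 0.022t = ln 4 ≈ 1.3863.
t ≈ 1.3863/0.022 ≈ 63.0134.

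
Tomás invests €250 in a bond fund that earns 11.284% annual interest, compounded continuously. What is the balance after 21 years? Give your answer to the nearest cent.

€2,673.39

A = P·e^(rt) = 250·e^(0.11284·21) = 250·e^2.36964.
e^2.36964 ≈ 10.69354192, so A ≈ 2,673.3855.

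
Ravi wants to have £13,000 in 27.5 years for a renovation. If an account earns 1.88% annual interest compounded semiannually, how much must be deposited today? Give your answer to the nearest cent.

Growth factor = (1 + 0.0094)^55 ≈ 1.6729444553.
P = 13,000/1.6729444553 ≈ 7,770.7302.

£7,770.73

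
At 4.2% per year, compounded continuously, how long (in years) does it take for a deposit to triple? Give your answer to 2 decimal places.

26.16 years

e^(0.042t) = 3, so 0.042t = ln 3 ≈ 1.0986.
t ≈ 1.0986/0.042 ≈ 26.1574.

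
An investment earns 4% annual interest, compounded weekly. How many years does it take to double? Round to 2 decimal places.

(1 + 0.000769231)^(52t) = 2.
52t = ln 2 / ln(1 + 0.000769231) ≈ 0.69315/0.000768935 ≈ 901.4379.
t ≈ 17.3353.

17.34 years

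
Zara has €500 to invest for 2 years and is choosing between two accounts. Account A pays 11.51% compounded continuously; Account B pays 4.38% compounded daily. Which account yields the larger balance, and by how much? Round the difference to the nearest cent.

Account A, by €83.65

Account A growth factor: e^(0.1151·2) = e^0.2302 ≈ 1.25885176; balance ≈ 629.4259.
Account B growth factor: (1 + 0.00012)^730 ≈ 1.09154568; balance ≈ 545.7728.
Account A is larger by 83.6530.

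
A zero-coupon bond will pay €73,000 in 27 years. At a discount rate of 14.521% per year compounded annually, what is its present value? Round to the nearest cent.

€1,876.83

Growth factor = (1 + 0.14521)^27 ≈ 38.895427945.
P = 73,000/38.895427945 ≈ 1,876.8273.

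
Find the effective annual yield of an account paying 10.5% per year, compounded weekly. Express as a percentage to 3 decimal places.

11.059%

EAR = (1 + 10.5%/52)^52 − 1 = (1 + 0.00201923)^52 − 1.
(1 + 0.00201923)^52 ≈ 1.110593, so EAR ≈ 11.05930%.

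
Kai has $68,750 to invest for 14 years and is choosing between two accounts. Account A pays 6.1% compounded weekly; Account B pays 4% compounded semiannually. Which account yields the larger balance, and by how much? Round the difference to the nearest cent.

A: (1 + 0.061/52)^728 ≈ 2.3478487598, so 68,750 × 2.3478487598 ≈ 161,414.6022.
B: (1 + 0.02)^28 ≈ 1.74102420617, so 68,750 × 1.74102420617 ≈ 119,695.4142.
Difference ≈ 41,719.1881 in favor of A.

Account A, by $41,719.19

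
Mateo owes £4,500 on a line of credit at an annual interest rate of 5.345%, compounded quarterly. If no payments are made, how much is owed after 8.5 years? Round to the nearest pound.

Growth factor = (1 + 0.0133625)^34 ≈ 1.570377936.
A ≈ 4,500 × 1.570377936 ≈ 7,066.7007.

£7,067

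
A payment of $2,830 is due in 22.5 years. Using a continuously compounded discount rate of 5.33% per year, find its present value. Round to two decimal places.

P = A·e^(−rt) = 2,830·e^(−1.19925).
e^(−1.19925) ≈ 0.3014201923, so P ≈ 853.0191.

$853.02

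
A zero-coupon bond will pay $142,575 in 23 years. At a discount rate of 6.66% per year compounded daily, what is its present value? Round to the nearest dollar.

$30,821

Periodic rate = 6.66%/365 = 0.000182466; 8395 periods.
P = 142,575/(1 + 0.0666/365)^8395 ≈ 142,575/4.62585059495 ≈ 30,821.3586.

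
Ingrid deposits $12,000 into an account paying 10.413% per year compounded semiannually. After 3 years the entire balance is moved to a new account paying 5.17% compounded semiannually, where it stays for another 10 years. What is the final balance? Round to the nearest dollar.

After 3 years at 10.413%: 12,000 × 1.3559867212 ≈ 16,271.8407.
Then 10 years at 5.17%: 16,271.8407 × 1.6660086647 ≈ 27,109.0275.

$27,109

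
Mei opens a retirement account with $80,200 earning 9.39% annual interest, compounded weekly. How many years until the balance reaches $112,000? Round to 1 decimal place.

3.6 years

(1 + 0.00180577)^(52t) = 112,000/80,200 = 1.3965.
52t·ln(1 + 0.00180577) = ln(1.3965); 52t = 0.33398/0.00180414 ≈ 185.1160.
t ≈ 3.5599 years.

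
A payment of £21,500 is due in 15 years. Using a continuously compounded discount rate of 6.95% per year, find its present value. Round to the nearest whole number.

£7,580

P = A·e^(−rt) = 21,500·e^(−1.0425).
e^(−1.0425) ≈ 0.35257214888, so P ≈ 7,580.3012.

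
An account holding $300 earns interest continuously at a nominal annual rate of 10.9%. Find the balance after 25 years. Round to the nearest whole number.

A = P·e^(rt) = 300·e^(0.109·25) = 300·e^2.725.
e^2.725 ≈ 15.25641393, so A ≈ 4,576.9242.

$4,577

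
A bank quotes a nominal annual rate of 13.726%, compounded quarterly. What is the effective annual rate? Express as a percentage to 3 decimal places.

14.449%

One year is 4 periods at 0.034315 each: (1 + 0.034315)^4 ≈ 1.144488.
EAR = 1.144488 − 1 ≈ 14.44881%.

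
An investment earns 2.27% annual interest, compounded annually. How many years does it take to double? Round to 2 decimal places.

(1 + 0.0227)^t = 2.
t = ln 2 / ln(1 + 0.0227) ≈ 0.69315/0.0224462 ≈ 30.8804.

30.88 years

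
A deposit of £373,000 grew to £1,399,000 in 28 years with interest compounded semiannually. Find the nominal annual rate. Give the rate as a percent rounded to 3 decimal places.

4.777%

(1 + r/2)^56 = 1,399,000/373,000 = 3.75067.
1 + r/2 = 3.75067^(1/56) ≈ 1.023887, so r/2 ≈ 0.0238868.
r ≈ 2·0.0238868 = 4.77736%.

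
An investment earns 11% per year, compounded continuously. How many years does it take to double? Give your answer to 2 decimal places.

6.30 years

e^(0.11t) = 2, so 0.11t = ln 2 ≈ 0.69315.
t ≈ 0.69315/0.11 ≈ 6.3013.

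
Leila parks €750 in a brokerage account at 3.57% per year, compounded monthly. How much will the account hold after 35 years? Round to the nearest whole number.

€2,612

Periodic rate = 3.57%/12 = 0.002975; periods = 12·35 = 420.
A = 750·(1 + 0.002975)^420 ≈ 750·3.482133034 ≈ 2,611.5998.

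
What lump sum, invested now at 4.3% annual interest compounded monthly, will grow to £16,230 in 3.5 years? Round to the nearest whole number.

£13,966

Periodic rate = 4.3%/12 = 0.00358333; 42 periods.
P = 16,230/(1 + 0.043/12)^42 ≈ 16,230/1.1621026535 ≈ 13,966.0640.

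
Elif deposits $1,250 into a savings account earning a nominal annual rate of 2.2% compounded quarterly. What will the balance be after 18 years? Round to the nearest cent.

$1,855.32

Growth factor = (1 + 0.0055)^72 ≈ 1.484257989.
A ≈ 1,250 × 1.484257989 ≈ 1,855.3225.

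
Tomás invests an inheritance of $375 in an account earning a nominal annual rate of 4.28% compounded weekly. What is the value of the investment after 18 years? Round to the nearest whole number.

Periodic rate = 4.28%/52 = 0.000823077; periods = 52·18 = 936.
A = 375·(1 + 0.0428/52)^936 ≈ 375·2.15994579 ≈ 809.9797.

$810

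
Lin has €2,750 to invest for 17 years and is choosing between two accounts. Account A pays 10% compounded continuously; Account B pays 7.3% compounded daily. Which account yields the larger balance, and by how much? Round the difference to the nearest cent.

Account A, by €5,542.09

A: e^(0.1·17) = e^1.7 ≈ 5.4739473917, so 2,750 × 5.4739473917 ≈ 15,053.3553.
B: (1 + 0.0002)^6205 ≈ 3.45864162, so 2,750 × 3.45864162 ≈ 9,511.2645.
Difference ≈ 5,542.0909 in favor of A.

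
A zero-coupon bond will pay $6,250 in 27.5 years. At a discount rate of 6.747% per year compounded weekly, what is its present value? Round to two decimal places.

$978.59

Periodic rate = 6.747%/52 = 0.0012975; 1430 periods.
P = 6,250/(1 + 0.0012975)^1430 ≈ 6,250/6.386729571 ≈ 978.5916.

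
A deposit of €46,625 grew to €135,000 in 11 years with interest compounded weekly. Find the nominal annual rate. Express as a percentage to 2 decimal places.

9.67%

The 572-period growth factor is 135,000/46,625 = 2.89544.
r/52 = 2.89544^(1/572) − 1 ≈ 0.00186036, so r ≈ 52·0.00186036 = 9.67388%.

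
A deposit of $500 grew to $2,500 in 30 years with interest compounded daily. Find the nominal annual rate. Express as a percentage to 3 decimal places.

5.365%

(1 + r/365)^10950 = 2,500/500 = 5.
1 + r/365 = 5^(1/10950) ≈ 1.000147, so r/365 ≈ 0.000146991.
r ≈ 365·0.000146991 = 5.36519%.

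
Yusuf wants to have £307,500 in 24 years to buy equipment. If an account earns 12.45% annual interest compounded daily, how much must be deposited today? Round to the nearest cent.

£15,502.24

Growth factor = (1 + 0.1245/365)^8760 ≈ 19.8358423037.
P = 307,500/19.8358423037 ≈ 15,502.2406.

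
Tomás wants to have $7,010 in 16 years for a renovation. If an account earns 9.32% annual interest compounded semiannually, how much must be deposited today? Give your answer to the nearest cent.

Growth factor = (1 + 0.0466)^32 ≈ 4.295199822.
P = 7,010/4.295199822 ≈ 1,632.0545.

$1,632.05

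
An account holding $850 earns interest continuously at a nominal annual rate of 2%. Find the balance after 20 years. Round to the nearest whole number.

A = P·e^(rt) = 850·e^(0.02·20) = 850·e^0.4.
e^0.4 ≈ 1.491824698, so A ≈ 1,268.0510.

$1,268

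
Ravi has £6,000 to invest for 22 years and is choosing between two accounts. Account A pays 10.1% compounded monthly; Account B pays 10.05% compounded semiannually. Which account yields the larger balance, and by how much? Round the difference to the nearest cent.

Account A, by £2,958.70

A: (1 + 0.101/12)^264 ≈ 9.1403732661, so 6,000 × 9.1403732661 ≈ 54,842.2396.
B: (1 + 0.05025)^44 ≈ 8.6472570531, so 6,000 × 8.6472570531 ≈ 51,883.5423.
Difference ≈ 2,958.6973 in favor of A.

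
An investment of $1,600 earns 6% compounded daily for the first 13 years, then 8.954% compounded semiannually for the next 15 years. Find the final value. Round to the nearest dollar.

Phase 1: 1,600·(1 + 0.06/365)^4745 ≈ 3,490.1319.
Phase 2: 3,490.1319·(1 + 0.04477)^30 ≈ 12,985.6187.

$12,986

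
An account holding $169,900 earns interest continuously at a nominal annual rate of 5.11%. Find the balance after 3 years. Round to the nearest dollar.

A = P·e^(rt) = 169,900·e^(0.0511·3) = 169,900·e^0.1533.
e^0.1533 ≈ 1.16567462888, so A ≈ 198,048.1194.

$198,048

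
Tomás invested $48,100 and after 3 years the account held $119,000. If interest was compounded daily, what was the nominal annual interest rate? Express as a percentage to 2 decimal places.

(1 + r/365)^1095 = 119,000/48,100 = 2.47401.
1 + r/365 = 2.47401^(1/1095) ≈ 1.000828, so r/365 ≈ 0.000827595.
r ≈ 365·0.000827595 = 30.20720%.

30.21%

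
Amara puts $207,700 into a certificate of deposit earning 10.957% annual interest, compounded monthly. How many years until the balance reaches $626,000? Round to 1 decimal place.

(1 + 0.00913083)^(12t) = 626,000/207,700 = 3.014.
12t·ln(1 + 0.00913083) = ln(3.014); 12t = 1.1033/0.0090894 ≈ 121.3783.
t ≈ 10.1149 years.

10.1 years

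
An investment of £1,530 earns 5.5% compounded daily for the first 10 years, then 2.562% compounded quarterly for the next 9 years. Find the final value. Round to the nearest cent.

After 10 years at 5.5%: 1,530 × 1.733181203 ≈ 2,651.7672.
Then 9 years at 2.562%: 2,651.7672 × 1.258404572 ≈ 3,336.9960.

£3,337.00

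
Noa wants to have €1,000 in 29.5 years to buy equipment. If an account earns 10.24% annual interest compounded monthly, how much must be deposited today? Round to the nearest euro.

€49

Growth factor = (1 + 0.1024/12)^354 ≈ 20.246544.
P = 1,000/20.246544 ≈ 49.3911.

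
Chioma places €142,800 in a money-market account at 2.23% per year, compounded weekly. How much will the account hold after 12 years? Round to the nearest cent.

Periodic rate = 2.23%/52 = 0.000428846; periods = 52·12 = 624.
A = 142,800·(1 + 0.0223/52)^624 ≈ 142,800·1.30674934424 ≈ 186,603.8064.

€186,603.81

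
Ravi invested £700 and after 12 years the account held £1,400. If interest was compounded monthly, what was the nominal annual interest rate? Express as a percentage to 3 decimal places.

5.790%

The 144-period growth factor is 1,400/700 = 2.
r/12 = 2^(1/144) − 1 ≈ 0.00482513, so r ≈ 12·0.00482513 = 5.79015%.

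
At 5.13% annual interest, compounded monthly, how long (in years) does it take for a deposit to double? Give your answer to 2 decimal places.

13.54 years

(1 + 0.004275)^(12t) = 2.
12t = ln 2 / ln(1 + 0.004275) ≈ 0.69315/0.00426589 ≈ 162.4860.
t ≈ 13.5405.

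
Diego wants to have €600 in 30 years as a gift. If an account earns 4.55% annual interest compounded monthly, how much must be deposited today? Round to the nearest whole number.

€154

Growth factor = (1 + 0.0455/12)^360 ≈ 3.90562847.
P = 600/3.90562847 ≈ 153.6244.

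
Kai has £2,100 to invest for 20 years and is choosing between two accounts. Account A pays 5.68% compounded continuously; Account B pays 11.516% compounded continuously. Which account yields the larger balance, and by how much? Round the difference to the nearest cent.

Account A growth factor: e^(0.0568·20) = e^1.136 ≈ 3.114286273; balance ≈ 6,540.0012.
Account B growth factor: e^(0.11516·20) = e^2.3032 ≈ 10.006150961; balance ≈ 21,012.9170.
Account B is larger by 14,472.9158.

Account B, by £14,472.92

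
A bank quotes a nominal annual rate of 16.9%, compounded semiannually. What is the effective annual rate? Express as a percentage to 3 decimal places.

One year is 2 periods at 0.0845 each: (1 + 0.0845)^2 ≈ 1.17614.
EAR = 1.17614 − 1 ≈ 17.61402%.

17.614%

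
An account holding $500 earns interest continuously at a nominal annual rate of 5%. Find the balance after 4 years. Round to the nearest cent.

A = P·e^(rt) = 500·e^(0.05·4) = 500·e^0.2.
e^0.2 ≈ 1.22140276, so A ≈ 610.7014.

$610.70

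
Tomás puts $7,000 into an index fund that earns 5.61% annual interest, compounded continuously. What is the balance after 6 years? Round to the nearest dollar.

$9,801

A = P·e^(rt) = 7,000·e^(0.0561·6) = 7,000·e^0.3366.
e^0.3366 ≈ 1.40017888, so A ≈ 9,801.2522.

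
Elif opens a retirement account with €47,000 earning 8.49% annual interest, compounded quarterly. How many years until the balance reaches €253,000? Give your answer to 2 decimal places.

We need (1 + 0.021225)^(4t) = 5.383, so 4t = ln 5.383 / ln 1.021225 ≈ 80.1434.
t ≈ 80.1434/4 = 20.0358 years.

20.04 years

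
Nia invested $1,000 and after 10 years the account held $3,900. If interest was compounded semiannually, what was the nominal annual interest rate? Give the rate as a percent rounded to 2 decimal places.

(1 + r/2)^20 = 3,900/1,000 = 3.9.
1 + r/2 = 3.9^(1/20) ≈ 1.070418, so r/2 ≈ 0.0704176.
r ≈ 2·0.0704176 = 14.08351%.

14.08%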